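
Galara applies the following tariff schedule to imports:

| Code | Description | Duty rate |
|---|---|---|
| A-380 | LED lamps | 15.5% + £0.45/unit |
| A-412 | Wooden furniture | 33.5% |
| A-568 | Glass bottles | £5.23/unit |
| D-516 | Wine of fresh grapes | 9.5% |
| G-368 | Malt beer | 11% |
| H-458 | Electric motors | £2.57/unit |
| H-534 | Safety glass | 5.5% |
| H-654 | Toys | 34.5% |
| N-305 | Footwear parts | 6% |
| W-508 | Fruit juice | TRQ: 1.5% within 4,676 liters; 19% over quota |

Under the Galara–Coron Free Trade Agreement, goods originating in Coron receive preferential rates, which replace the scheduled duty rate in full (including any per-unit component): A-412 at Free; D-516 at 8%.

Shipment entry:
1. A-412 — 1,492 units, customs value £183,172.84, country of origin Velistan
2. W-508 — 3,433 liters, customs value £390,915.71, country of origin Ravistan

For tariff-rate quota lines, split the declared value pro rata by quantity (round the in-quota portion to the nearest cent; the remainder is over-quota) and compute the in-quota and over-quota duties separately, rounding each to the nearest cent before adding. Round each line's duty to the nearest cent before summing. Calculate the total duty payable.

Line 1 (A-412, Velistan, 1,492 units, £183,172.84):
Base rate for A-412 is 33.5%.
A-412 has an FTA preferential rate, but origin Velistan is not Coron; base rate stands.
Duty = £183,172.84 × 33.5% = £61,362.90.
Line 2 (W-508, Ravistan, 3,433 liters, £390,915.71):
Code W-508 is under a tariff-rate quota (threshold 4,676 liters). Quantity 3,433 liters is within the quota, so the in-quota rate 1.5% applies to the full value.
Duty = £390,915.71 × 1.5% = £5,863.74.
Total = £61,362.90 + £5,863.74 = £67,226.64.

£67,226.64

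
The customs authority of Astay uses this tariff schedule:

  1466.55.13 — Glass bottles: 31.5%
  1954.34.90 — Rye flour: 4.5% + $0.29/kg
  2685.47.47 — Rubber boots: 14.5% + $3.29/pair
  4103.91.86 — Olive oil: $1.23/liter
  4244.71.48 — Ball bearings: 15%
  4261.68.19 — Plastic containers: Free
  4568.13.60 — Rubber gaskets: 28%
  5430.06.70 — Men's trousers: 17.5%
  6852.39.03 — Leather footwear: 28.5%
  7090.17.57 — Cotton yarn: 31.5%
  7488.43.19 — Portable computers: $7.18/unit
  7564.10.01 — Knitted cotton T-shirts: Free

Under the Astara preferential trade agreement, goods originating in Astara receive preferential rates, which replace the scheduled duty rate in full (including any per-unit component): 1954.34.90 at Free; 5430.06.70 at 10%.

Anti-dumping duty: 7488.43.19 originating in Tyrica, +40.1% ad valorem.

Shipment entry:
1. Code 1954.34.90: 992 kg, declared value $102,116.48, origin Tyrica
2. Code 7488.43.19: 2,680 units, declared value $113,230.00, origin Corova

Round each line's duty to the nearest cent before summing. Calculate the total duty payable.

Line 1 (1954.34.90, Tyrica, 992 kg, $102,116.48):
Base rate for 1954.34.90 is 4.5% + $0.29/kg.
1954.34.90 has an FTA preferential rate, but origin Tyrica is not Astara; base rate stands.
Duty = $102,116.48 × 4.5% + 992 × $0.29 = $4,882.92.
Line 2 (7488.43.19, Corova, 2,680 units, $113,230.00):
Base rate for 7488.43.19 is $7.18/unit.
The additional-duty order on 7488.43.19 targets Tyrica, not Corova; it does not apply.
Duty = 2,680 × $7.18 = $19,242.40.
Total = $4,882.92 + $19,242.40 = $24,125.32.

$24,125.32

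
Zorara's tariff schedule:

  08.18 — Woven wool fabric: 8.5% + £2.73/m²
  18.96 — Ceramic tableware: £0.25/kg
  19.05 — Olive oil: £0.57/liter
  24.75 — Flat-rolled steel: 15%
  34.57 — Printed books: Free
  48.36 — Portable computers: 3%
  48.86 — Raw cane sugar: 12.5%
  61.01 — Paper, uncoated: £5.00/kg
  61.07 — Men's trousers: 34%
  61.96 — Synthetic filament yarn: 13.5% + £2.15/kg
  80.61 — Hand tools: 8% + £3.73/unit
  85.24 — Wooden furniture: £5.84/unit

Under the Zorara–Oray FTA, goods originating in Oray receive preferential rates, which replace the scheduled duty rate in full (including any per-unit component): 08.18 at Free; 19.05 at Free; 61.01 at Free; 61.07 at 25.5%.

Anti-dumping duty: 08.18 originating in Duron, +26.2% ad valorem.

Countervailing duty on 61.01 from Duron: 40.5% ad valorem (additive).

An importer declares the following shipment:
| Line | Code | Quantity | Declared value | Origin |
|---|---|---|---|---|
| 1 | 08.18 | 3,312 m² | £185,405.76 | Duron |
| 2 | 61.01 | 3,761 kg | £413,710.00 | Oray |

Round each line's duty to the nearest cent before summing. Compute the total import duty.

£73,377.56

Line 1 (08.18, Duron, 3,312 m², £185,405.76):
Base rate for 08.18 is 8.5% + £2.73/m².
08.18 has an FTA preferential rate, but origin Duron is not Oray; base rate stands.
Additional duty on 08.18 from Duron: +26.2%. Applied ad valorem rate: 8.5% + 26.2% = 34.7%.
Duty = £185,405.76 × 34.7% + 3,312 × £2.73 = £73,377.56.
Line 2 (61.01, Oray, 3,761 kg, £413,710.00):
Base rate for 61.01 is £5.00/kg.
Origin Oray qualifies under the Zorara–Oray agreement and 61.01 is covered: preferential rate Free applies instead.
The additional-duty order on 61.01 targets Duron, not Oray; it does not apply.
Duty = £413,710.00 × 0% = £0.00.
Total = £73,377.56 + £0.00 = £73,377.56.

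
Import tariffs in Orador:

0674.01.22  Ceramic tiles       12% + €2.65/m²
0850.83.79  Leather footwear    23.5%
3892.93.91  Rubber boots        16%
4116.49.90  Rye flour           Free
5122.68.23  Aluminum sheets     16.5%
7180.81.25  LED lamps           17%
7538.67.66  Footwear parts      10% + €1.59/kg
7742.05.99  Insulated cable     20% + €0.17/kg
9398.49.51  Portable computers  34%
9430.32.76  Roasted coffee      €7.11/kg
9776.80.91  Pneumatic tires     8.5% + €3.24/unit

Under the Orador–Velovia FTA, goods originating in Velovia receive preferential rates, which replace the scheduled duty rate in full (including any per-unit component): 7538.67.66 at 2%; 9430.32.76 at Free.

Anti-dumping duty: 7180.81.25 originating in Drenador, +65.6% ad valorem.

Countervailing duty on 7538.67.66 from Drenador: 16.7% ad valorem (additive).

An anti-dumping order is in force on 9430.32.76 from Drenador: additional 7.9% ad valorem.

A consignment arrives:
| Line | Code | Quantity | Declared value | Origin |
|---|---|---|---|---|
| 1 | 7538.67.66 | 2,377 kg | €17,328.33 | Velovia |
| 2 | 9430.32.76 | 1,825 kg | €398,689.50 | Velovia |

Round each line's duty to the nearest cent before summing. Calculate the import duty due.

€346.57

Line 1 (7538.67.66, Velovia, 2,377 kg, €17,328.33):
Base rate for 7538.67.66 is 10% + €1.59/kg.
Origin Velovia qualifies under the Orador–Velovia agreement and 7538.67.66 is covered: preferential rate 2% applies instead.
The additional-duty order on 7538.67.66 targets Drenador, not Velovia; it does not apply.
Duty = €17,328.33 × 2% = €346.57.
Line 2 (9430.32.76, Velovia, 1,825 kg, €398,689.50):
Base rate for 9430.32.76 is €7.11/kg.
Origin Velovia qualifies under the Orador–Velovia agreement and 9430.32.76 is covered: preferential rate Free applies instead.
The additional-duty order on 9430.32.76 targets Drenador, not Velovia; it does not apply.
Duty = €398,689.50 × 0% = €0.00.
Total = €346.57 + €0.00 = €346.57.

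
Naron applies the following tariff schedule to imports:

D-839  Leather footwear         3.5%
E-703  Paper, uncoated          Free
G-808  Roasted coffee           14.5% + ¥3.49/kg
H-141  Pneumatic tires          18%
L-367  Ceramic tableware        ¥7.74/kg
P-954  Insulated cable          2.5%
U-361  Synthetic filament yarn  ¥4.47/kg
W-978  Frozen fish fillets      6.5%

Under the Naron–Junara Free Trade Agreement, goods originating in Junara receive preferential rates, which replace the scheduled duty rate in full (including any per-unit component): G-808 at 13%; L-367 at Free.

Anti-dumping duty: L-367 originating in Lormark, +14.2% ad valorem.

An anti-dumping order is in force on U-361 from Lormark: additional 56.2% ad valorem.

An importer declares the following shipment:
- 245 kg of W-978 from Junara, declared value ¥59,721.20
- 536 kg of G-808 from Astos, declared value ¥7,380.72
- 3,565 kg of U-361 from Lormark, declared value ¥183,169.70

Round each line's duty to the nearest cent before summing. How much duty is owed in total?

Line 1 (W-978, Junara, 245 kg, ¥59,721.20):
Base rate for W-978 is 6.5%.
Origin Junara is the FTA partner but W-978 is not on the preference list; base rate stands.
Duty = ¥59,721.20 × 6.5% = ¥3,881.88.
Line 2 (G-808, Astos, 536 kg, ¥7,380.72):
Base rate for G-808 is 14.5% + ¥3.49/kg.
G-808 has an FTA preferential rate, but origin Astos is not Junara; base rate stands.
Duty = ¥7,380.72 × 14.5% + 536 × ¥3.49 = ¥2,940.84.
Line 3 (U-361, Lormark, 3,565 kg, ¥183,169.70):
Base rate for U-361 is ¥4.47/kg.
Additional duty on U-361 from Lormark: +56.2% ad valorem. Applied ad valorem rate = 56.2%.
Duty = ¥183,169.70 × 56.2% + 3,565 × ¥4.47 = ¥118,876.92.
Total = ¥3,881.88 + ¥2,940.84 + ¥118,876.92 = ¥125,699.64.

¥125,699.64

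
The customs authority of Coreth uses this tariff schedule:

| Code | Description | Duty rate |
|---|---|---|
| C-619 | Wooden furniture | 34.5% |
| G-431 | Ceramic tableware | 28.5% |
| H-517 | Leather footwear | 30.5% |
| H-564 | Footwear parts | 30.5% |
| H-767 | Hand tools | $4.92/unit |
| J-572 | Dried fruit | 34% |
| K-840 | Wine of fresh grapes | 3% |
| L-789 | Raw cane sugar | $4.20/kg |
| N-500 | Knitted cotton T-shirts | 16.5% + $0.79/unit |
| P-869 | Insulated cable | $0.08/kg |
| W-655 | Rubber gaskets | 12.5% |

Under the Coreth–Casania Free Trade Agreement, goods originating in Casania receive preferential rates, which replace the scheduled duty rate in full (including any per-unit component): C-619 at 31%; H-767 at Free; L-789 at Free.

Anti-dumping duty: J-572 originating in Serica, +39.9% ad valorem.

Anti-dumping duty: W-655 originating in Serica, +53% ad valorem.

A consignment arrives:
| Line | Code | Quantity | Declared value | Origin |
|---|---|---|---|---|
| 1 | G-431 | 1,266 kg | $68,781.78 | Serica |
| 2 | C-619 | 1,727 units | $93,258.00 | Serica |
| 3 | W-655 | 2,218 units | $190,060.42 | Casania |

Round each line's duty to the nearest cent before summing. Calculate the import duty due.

$75,534.37

Line 1 (G-431, Serica, 1,266 kg, $68,781.78):
Base rate for G-431 is 28.5%.
Duty = $68,781.78 × 28.5% = $19,602.81.
Line 2 (C-619, Serica, 1,727 units, $93,258.00):
Base rate for C-619 is 34.5%.
C-619 has an FTA preferential rate, but origin Serica is not Casania; base rate stands.
Duty = $93,258.00 × 34.5% = $32,174.01.
Line 3 (W-655, Casania, 2,218 units, $190,060.42):
Base rate for W-655 is 12.5%.
Origin Casania is the FTA partner but W-655 is not on the preference list; base rate stands.
The additional-duty order on W-655 targets Serica, not Casania; it does not apply.
Duty = $190,060.42 × 12.5% = $23,757.55.
Total = $19,602.81 + $32,174.01 + $23,757.55 = $75,534.37.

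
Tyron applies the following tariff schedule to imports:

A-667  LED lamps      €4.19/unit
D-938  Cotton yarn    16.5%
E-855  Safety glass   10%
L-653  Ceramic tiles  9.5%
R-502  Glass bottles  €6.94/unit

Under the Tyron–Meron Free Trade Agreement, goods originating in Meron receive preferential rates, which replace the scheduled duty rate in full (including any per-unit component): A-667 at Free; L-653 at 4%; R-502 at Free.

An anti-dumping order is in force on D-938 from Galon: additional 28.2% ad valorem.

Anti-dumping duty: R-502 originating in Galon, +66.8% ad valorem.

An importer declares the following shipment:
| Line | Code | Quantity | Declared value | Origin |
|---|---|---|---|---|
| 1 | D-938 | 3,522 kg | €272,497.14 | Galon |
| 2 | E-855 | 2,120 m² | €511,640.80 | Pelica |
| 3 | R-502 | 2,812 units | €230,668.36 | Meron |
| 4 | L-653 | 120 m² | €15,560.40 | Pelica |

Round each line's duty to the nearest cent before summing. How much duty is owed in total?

€174,448.54

Line 1 (D-938, Galon, 3,522 kg, €272,497.14):
Base rate for D-938 is 16.5%.
Additional duty on D-938 from Galon: +28.2%. Applied ad valorem rate: 16.5% + 28.2% = 44.7%.
Duty = €272,497.14 × 44.7% = €121,806.22.
Line 2 (E-855, Pelica, 2,120 m², €511,640.80):
Base rate for E-855 is 10%.
Duty = €511,640.80 × 10% = €51,164.08.
Line 3 (R-502, Meron, 2,812 units, €230,668.36):
Base rate for R-502 is €6.94/unit.
Origin Meron qualifies under the Tyron–Meron agreement and R-502 is covered: preferential rate Free applies instead.
The additional-duty order on R-502 targets Galon, not Meron; it does not apply.
Duty = €230,668.36 × 0% = €0.00.
Line 4 (L-653, Pelica, 120 m², €15,560.40):
Base rate for L-653 is 9.5%.
L-653 has an FTA preferential rate, but origin Pelica is not Meron; base rate stands.
Duty = €15,560.40 × 9.5% = €1,478.24.
Total = €121,806.22 + €51,164.08 + €0.00 + €1,478.24 = €174,448.54.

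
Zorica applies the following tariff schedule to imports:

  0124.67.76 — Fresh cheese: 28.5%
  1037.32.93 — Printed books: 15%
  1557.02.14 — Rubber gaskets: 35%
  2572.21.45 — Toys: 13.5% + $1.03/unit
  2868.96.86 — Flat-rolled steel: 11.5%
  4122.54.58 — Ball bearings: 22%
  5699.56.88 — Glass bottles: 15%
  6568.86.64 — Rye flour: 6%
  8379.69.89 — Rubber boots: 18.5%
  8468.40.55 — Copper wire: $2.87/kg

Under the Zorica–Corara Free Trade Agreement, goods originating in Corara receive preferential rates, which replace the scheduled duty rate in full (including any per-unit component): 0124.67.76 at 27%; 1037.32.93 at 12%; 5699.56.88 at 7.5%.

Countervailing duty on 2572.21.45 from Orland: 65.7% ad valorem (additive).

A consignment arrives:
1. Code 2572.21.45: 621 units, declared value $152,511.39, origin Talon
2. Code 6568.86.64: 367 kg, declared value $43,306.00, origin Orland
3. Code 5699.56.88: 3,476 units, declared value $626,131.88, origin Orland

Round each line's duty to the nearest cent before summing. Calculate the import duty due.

$117,746.81

Line 1 (2572.21.45, Talon, 621 units, $152,511.39):
Base rate for 2572.21.45 is 13.5% + $1.03/unit.
The additional-duty order on 2572.21.45 targets Orland, not Talon; it does not apply.
Duty = $152,511.39 × 13.5% + 621 × $1.03 = $21,228.67.
Line 2 (6568.86.64, Orland, 367 kg, $43,306.00):
Base rate for 6568.86.64 is 6%.
Duty = $43,306.00 × 6% = $2,598.36.
Line 3 (5699.56.88, Orland, 3,476 units, $626,131.88):
Base rate for 5699.56.88 is 15%.
5699.56.88 has an FTA preferential rate, but origin Orland is not Corara; base rate stands.
Duty = $626,131.88 × 15% = $93,919.78.
Total = $21,228.67 + $2,598.36 + $93,919.78 = $117,746.81.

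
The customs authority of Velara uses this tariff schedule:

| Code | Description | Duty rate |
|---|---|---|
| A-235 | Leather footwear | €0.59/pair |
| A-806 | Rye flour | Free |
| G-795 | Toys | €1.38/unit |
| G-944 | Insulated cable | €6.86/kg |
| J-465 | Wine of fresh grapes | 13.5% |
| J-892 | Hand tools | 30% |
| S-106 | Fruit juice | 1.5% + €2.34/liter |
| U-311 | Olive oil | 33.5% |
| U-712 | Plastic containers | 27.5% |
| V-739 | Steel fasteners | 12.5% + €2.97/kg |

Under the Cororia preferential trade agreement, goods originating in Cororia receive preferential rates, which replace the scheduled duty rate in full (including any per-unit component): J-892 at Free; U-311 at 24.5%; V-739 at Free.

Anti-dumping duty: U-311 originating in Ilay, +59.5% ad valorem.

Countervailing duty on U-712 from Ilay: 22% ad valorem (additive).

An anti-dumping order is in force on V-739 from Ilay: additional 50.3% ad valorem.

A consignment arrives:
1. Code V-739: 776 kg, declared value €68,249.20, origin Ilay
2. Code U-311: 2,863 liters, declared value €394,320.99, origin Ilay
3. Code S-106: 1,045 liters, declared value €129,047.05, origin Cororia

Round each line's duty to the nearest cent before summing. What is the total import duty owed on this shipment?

Line 1 (V-739, Ilay, 776 kg, €68,249.20):
Base rate for V-739 is 12.5% + €2.97/kg.
V-739 has an FTA preferential rate, but origin Ilay is not Cororia; base rate stands.
Additional duty on V-739 from Ilay: +50.3%. Applied ad valorem rate: 12.5% + 50.3% = 62.8%.
Duty = €68,249.20 × 62.8% + 776 × €2.97 = €45,165.22.
Line 2 (U-311, Ilay, 2,863 liters, €394,320.99):
Base rate for U-311 is 33.5%.
U-311 has an FTA preferential rate, but origin Ilay is not Cororia; base rate stands.
Additional duty on U-311 from Ilay: +59.5%. Applied ad valorem rate: 33.5% + 59.5% = 93%.
Duty = €394,320.99 × 93% = €366,718.52.
Line 3 (S-106, Cororia, 1,045 liters, €129,047.05):
Base rate for S-106 is 1.5% + €2.34/liter.
Origin Cororia is the FTA partner but S-106 is not on the preference list; base rate stands.
Duty = €129,047.05 × 1.5% + 1,045 × €2.34 = €4,381.01.
Total = €45,165.22 + €366,718.52 + €4,381.01 = €416,264.75.

€416,264.75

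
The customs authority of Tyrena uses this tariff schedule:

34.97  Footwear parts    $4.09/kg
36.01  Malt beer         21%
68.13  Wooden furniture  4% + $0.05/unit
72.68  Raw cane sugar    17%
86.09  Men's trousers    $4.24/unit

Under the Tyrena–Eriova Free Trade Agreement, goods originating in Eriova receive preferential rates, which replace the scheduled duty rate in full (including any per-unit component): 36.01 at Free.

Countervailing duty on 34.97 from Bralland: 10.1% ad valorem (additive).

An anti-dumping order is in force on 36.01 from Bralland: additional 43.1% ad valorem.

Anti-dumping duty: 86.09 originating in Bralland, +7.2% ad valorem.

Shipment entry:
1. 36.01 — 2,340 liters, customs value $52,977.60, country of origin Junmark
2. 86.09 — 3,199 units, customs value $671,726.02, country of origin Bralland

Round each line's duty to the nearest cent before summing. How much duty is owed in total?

Line 1 (36.01, Junmark, 2,340 liters, $52,977.60):
Base rate for 36.01 is 21%.
36.01 has an FTA preferential rate, but origin Junmark is not Eriova; base rate stands.
The additional-duty order on 36.01 targets Bralland, not Junmark; it does not apply.
Duty = $52,977.60 × 21% = $11,125.30.
Line 2 (86.09, Bralland, 3,199 units, $671,726.02):
Base rate for 86.09 is $4.24/unit.
Additional duty on 86.09 from Bralland: +7.2% ad valorem. Applied ad valorem rate = 7.2%.
Duty = $671,726.02 × 7.2% + 3,199 × $4.24 = $61,928.03.
Total = $11,125.30 + $61,928.03 = $73,053.33.

$73,053.33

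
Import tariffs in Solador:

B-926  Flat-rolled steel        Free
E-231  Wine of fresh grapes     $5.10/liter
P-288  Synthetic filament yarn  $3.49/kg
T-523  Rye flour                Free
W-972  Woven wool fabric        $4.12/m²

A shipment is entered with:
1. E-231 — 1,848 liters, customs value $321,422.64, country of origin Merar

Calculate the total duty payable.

Line 1 (E-231, Merar, 1,848 liters, $321,422.64):
Base rate for E-231 is $5.10/liter.
Duty = 1,848 × $5.10 = $9,424.80.

$9,424.80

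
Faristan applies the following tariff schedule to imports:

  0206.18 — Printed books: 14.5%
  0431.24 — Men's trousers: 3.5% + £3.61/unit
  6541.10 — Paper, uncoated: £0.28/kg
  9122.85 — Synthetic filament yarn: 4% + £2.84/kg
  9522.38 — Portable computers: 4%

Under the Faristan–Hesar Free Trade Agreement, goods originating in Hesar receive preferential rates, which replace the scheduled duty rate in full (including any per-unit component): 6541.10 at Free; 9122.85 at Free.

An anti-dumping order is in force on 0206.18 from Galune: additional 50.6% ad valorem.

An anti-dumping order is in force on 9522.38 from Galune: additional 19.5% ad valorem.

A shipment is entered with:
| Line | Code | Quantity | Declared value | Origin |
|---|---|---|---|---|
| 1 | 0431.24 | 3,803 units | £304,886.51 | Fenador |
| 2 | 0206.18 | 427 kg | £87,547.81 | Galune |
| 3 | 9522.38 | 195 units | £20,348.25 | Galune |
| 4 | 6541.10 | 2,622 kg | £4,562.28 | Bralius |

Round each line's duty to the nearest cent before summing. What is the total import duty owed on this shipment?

Line 1 (0431.24, Fenador, 3,803 units, £304,886.51):
Base rate for 0431.24 is 3.5% + £3.61/unit.
Duty = £304,886.51 × 3.5% + 3,803 × £3.61 = £24,399.86.
Line 2 (0206.18, Galune, 427 kg, £87,547.81):
Base rate for 0206.18 is 14.5%.
Additional duty on 0206.18 from Galune: +50.6%. Applied ad valorem rate: 14.5% + 50.6% = 65.1%.
Duty = £87,547.81 × 65.1% = £56,993.62.
Line 3 (9522.38, Galune, 195 units, £20,348.25):
Base rate for 9522.38 is 4%.
Additional duty on 9522.38 from Galune: +19.5%. Applied ad valorem rate: 4% + 19.5% = 23.5%.
Duty = £20,348.25 × 23.5% = £4,781.84.
Line 4 (6541.10, Bralius, 2,622 kg, £4,562.28):
Base rate for 6541.10 is £0.28/kg.
6541.10 has an FTA preferential rate, but origin Bralius is not Hesar; base rate stands.
Duty = 2,622 × £0.28 = £734.16.
Total = £24,399.86 + £56,993.62 + £4,781.84 + £734.16 = £86,909.48.

£86,909.48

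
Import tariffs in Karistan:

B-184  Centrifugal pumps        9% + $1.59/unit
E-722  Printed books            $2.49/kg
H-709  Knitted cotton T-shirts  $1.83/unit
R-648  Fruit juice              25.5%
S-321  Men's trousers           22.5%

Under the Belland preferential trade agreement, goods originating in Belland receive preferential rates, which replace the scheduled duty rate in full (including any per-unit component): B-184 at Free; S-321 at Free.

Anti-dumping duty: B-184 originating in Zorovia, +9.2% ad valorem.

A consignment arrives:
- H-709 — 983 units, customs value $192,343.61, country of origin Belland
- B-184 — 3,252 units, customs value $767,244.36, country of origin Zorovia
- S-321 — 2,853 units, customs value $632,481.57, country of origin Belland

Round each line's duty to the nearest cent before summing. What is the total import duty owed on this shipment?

Line 1 (H-709, Belland, 983 units, $192,343.61):
Base rate for H-709 is $1.83/unit.
Origin Belland is the FTA partner but H-709 is not on the preference list; base rate stands.
Duty = 983 × $1.83 = $1,798.89.
Line 2 (B-184, Zorovia, 3,252 units, $767,244.36):
Base rate for B-184 is 9% + $1.59/unit.
B-184 has an FTA preferential rate, but origin Zorovia is not Belland; base rate stands.
Additional duty on B-184 from Zorovia: +9.2%. Applied ad valorem rate: 9% + 9.2% = 18.2%.
Duty = $767,244.36 × 18.2% + 3,252 × $1.59 = $144,809.15.
Line 3 (S-321, Belland, 2,853 units, $632,481.57):
Base rate for S-321 is 22.5%.
Origin Belland qualifies under the Karistan–Belland agreement and S-321 is covered: preferential rate Free applies instead.
Duty = $632,481.57 × 0% = $0.00.
Total = $1,798.89 + $144,809.15 + $0.00 = $146,608.04.

$146,608.04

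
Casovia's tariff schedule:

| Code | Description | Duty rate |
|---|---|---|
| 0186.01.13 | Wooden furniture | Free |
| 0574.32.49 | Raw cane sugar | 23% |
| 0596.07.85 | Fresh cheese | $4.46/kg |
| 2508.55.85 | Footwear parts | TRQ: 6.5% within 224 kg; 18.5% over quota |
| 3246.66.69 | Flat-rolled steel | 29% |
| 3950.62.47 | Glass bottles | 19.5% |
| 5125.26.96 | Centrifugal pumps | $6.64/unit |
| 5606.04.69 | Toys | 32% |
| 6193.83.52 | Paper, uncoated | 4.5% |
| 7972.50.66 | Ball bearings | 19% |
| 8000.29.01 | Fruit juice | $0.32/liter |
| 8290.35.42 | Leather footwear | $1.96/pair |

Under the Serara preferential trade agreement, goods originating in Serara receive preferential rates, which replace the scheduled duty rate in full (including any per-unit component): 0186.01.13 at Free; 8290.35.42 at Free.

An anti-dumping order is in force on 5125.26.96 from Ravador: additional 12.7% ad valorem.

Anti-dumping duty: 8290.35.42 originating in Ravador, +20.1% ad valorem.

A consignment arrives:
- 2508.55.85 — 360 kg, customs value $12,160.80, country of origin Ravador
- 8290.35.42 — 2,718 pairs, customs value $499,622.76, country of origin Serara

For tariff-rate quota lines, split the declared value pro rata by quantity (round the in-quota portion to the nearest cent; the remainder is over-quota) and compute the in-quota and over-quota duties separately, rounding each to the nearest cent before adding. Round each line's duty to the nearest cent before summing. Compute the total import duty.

Line 1 (2508.55.85, Ravador, 360 kg, $12,160.80):
Code 2508.55.85 is under a tariff-rate quota (threshold 224 kg). In-quota: 224 kg at 6.5%; over-quota: 136 kg at 18.5%.
Pro-rata value split: in-quota = $12,160.80 × 224/360 = $7,566.72; over-quota = $12,160.80 − $7,566.72 = $4,594.08.
In-quota duty = $7,566.72 × 6.5% = $491.84. Over-quota duty = $4,594.08 × 18.5% = $849.90.
Line duty = $491.84 + $849.90 = $1,341.74.
Line 2 (8290.35.42, Serara, 2,718 pairs, $499,622.76):
Base rate for 8290.35.42 is $1.96/pair.
Origin Serara qualifies under the Casovia–Serara agreement and 8290.35.42 is covered: preferential rate Free applies instead.
The additional-duty order on 8290.35.42 targets Ravador, not Serara; it does not apply.
Duty = $499,622.76 × 0% = $0.00.
Total = $1,341.74 + $0.00 = $1,341.74.

$1,341.74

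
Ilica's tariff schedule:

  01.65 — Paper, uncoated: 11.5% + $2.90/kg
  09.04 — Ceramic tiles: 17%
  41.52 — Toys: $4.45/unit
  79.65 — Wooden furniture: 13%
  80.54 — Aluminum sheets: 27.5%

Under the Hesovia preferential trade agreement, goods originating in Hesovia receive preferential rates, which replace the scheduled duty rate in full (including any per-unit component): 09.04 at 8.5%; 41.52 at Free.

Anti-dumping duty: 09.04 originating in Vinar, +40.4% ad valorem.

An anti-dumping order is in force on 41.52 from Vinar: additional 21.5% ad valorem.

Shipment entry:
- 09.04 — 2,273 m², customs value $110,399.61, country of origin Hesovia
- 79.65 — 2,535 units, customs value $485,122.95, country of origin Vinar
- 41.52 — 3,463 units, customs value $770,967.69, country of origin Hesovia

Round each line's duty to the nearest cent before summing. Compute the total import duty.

$72,449.95

Line 1 (09.04, Hesovia, 2,273 m², $110,399.61):
Base rate for 09.04 is 17%.
Origin Hesovia qualifies under the Ilica–Hesovia agreement and 09.04 is covered: preferential rate 8.5% applies instead.
The additional-duty order on 09.04 targets Vinar, not Hesovia; it does not apply.
Duty = $110,399.61 × 8.5% = $9,383.97.
Line 2 (79.65, Vinar, 2,535 units, $485,122.95):
Base rate for 79.65 is 13%.
Duty = $485,122.95 × 13% = $63,065.98.
Line 3 (41.52, Hesovia, 3,463 units, $770,967.69):
Base rate for 41.52 is $4.45/unit.
Origin Hesovia qualifies under the Ilica–Hesovia agreement and 41.52 is covered: preferential rate Free applies instead.
The additional-duty order on 41.52 targets Vinar, not Hesovia; it does not apply.
Duty = $770,967.69 × 0% = $0.00.
Total = $9,383.97 + $63,065.98 + $0.00 = $72,449.95.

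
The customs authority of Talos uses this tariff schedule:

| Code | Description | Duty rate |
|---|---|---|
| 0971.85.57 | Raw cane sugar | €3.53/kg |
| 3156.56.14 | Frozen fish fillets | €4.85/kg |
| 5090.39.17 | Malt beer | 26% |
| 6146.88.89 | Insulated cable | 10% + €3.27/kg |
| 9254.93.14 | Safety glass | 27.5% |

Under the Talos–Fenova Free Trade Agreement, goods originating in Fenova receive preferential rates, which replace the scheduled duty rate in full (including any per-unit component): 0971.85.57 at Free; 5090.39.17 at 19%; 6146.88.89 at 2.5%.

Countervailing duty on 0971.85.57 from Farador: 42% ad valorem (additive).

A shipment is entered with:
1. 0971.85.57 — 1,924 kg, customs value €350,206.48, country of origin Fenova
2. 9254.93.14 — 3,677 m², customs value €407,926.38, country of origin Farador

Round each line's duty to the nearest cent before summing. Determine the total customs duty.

€112,179.75

Line 1 (0971.85.57, Fenova, 1,924 kg, €350,206.48):
Base rate for 0971.85.57 is €3.53/kg.
Origin Fenova qualifies under the Talos–Fenova agreement and 0971.85.57 is covered: preferential rate Free applies instead.
The additional-duty order on 0971.85.57 targets Farador, not Fenova; it does not apply.
Duty = €350,206.48 × 0% = €0.00.
Line 2 (9254.93.14, Farador, 3,677 m², €407,926.38):
Base rate for 9254.93.14 is 27.5%.
Duty = €407,926.38 × 27.5% = €112,179.75.
Total = €0.00 + €112,179.75 = €112,179.75.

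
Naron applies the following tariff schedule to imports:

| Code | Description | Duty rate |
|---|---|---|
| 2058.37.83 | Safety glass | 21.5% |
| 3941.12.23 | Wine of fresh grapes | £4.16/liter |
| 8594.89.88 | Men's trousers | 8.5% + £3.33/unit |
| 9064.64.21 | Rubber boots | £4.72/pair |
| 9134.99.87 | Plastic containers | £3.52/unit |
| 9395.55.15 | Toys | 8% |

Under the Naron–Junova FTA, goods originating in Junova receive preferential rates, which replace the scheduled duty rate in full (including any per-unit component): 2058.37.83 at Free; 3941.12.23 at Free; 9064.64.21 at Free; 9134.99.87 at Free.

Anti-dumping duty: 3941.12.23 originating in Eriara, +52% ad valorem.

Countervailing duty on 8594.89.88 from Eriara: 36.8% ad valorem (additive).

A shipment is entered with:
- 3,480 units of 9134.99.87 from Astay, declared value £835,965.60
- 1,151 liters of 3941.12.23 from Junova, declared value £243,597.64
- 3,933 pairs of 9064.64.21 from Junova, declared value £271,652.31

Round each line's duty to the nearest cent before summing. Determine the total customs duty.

Line 1 (9134.99.87, Astay, 3,480 units, £835,965.60):
Base rate for 9134.99.87 is £3.52/unit.
9134.99.87 has an FTA preferential rate, but origin Astay is not Junova; base rate stands.
Duty = 3,480 × £3.52 = £12,249.60.
Line 2 (3941.12.23, Junova, 1,151 liters, £243,597.64):
Base rate for 3941.12.23 is £4.16/liter.
Origin Junova qualifies under the Naron–Junova agreement and 3941.12.23 is covered: preferential rate Free applies instead.
The additional-duty order on 3941.12.23 targets Eriara, not Junova; it does not apply.
Duty = £243,597.64 × 0% = £0.00.
Line 3 (9064.64.21, Junova, 3,933 pairs, £271,652.31):
Base rate for 9064.64.21 is £4.72/pair.
Origin Junova qualifies under the Naron–Junova agreement and 9064.64.21 is covered: preferential rate Free applies instead.
Duty = £271,652.31 × 0% = £0.00.
Total = £12,249.60 + £0.00 + £0.00 = £12,249.60.

£12,249.60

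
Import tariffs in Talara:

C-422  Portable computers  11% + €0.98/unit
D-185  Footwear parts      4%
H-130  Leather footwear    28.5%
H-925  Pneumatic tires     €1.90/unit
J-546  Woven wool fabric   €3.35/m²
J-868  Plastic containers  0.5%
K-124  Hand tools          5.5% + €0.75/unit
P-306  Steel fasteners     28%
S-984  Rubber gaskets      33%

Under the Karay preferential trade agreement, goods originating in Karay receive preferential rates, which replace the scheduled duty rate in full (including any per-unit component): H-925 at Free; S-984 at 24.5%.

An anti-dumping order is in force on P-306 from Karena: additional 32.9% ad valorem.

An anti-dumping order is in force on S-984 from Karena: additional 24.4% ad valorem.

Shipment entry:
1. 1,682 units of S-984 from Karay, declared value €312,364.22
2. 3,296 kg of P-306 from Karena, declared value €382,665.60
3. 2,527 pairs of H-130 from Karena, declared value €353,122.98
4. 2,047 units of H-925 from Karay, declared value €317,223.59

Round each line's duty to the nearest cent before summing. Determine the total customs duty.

€410,212.63

Line 1 (S-984, Karay, 1,682 units, €312,364.22):
Base rate for S-984 is 33%.
Origin Karay qualifies under the Talara–Karay agreement and S-984 is covered: preferential rate 24.5% applies instead.
The additional-duty order on S-984 targets Karena, not Karay; it does not apply.
Duty = €312,364.22 × 24.5% = €76,529.23.
Line 2 (P-306, Karena, 3,296 kg, €382,665.60):
Base rate for P-306 is 28%.
Additional duty on P-306 from Karena: +32.9%. Applied ad valorem rate: 28% + 32.9% = 60.9%.
Duty = €382,665.60 × 60.9% = €233,043.35.
Line 3 (H-130, Karena, 2,527 pairs, €353,122.98):
Base rate for H-130 is 28.5%.
Duty = €353,122.98 × 28.5% = €100,640.05.
Line 4 (H-925, Karay, 2,047 units, €317,223.59):
Base rate for H-925 is €1.90/unit.
Origin Karay qualifies under the Talara–Karay agreement and H-925 is covered: preferential rate Free applies instead.
Duty = €317,223.59 × 0% = €0.00.
Total = €76,529.23 + €233,043.35 + €100,640.05 + €0.00 = €410,212.63.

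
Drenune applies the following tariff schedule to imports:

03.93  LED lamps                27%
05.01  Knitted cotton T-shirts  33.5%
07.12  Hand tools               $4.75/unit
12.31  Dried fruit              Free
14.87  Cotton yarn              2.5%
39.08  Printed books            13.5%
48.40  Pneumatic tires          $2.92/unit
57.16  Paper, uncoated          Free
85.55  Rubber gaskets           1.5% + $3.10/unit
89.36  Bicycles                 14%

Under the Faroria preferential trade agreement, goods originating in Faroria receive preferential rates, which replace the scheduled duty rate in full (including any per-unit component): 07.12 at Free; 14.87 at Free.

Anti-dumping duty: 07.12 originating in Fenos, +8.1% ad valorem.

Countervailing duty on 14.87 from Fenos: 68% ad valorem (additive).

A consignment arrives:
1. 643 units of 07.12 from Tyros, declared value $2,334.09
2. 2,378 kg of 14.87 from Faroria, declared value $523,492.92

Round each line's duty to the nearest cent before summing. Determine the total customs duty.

Line 1 (07.12, Tyros, 643 units, $2,334.09):
Base rate for 07.12 is $4.75/unit.
07.12 has an FTA preferential rate, but origin Tyros is not Faroria; base rate stands.
The additional-duty order on 07.12 targets Fenos, not Tyros; it does not apply.
Duty = 643 × $4.75 = $3,054.25.
Line 2 (14.87, Faroria, 2,378 kg, $523,492.92):
Base rate for 14.87 is 2.5%.
Origin Faroria qualifies under the Drenune–Faroria agreement and 14.87 is covered: preferential rate Free applies instead.
The additional-duty order on 14.87 targets Fenos, not Faroria; it does not apply.
Duty = $523,492.92 × 0% = $0.00.
Total = $3,054.25 + $0.00 = $3,054.25.

$3,054.25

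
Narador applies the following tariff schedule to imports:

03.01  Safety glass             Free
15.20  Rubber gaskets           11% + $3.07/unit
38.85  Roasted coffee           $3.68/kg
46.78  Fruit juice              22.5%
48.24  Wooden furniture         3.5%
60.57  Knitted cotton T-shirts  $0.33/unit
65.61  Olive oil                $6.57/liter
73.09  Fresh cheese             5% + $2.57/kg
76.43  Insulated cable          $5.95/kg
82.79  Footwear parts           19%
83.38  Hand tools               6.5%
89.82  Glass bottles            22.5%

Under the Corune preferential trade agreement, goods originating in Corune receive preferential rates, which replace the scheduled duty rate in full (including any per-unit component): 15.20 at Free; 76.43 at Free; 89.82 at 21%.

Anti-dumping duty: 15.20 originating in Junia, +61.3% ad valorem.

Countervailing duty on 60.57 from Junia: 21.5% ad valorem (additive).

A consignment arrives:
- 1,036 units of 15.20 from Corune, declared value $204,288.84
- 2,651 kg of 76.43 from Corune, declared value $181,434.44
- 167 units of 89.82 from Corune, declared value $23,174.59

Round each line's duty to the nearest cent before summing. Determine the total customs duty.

Line 1 (15.20, Corune, 1,036 units, $204,288.84):
Base rate for 15.20 is 11% + $3.07/unit.
Origin Corune qualifies under the Narador–Corune agreement and 15.20 is covered: preferential rate Free applies instead.
The additional-duty order on 15.20 targets Junia, not Corune; it does not apply.
Duty = $204,288.84 × 0% = $0.00.
Line 2 (76.43, Corune, 2,651 kg, $181,434.44):
Base rate for 76.43 is $5.95/kg.
Origin Corune qualifies under the Narador–Corune agreement and 76.43 is covered: preferential rate Free applies instead.
Duty = $181,434.44 × 0% = $0.00.
Line 3 (89.82, Corune, 167 units, $23,174.59):
Base rate for 89.82 is 22.5%.
Origin Corune qualifies under the Narador–Corune agreement and 89.82 is covered: preferential rate 21% applies instead.
Duty = $23,174.59 × 21% = $4,866.66.
Total = $0.00 + $0.00 + $4,866.66 = $4,866.66.

$4,866.66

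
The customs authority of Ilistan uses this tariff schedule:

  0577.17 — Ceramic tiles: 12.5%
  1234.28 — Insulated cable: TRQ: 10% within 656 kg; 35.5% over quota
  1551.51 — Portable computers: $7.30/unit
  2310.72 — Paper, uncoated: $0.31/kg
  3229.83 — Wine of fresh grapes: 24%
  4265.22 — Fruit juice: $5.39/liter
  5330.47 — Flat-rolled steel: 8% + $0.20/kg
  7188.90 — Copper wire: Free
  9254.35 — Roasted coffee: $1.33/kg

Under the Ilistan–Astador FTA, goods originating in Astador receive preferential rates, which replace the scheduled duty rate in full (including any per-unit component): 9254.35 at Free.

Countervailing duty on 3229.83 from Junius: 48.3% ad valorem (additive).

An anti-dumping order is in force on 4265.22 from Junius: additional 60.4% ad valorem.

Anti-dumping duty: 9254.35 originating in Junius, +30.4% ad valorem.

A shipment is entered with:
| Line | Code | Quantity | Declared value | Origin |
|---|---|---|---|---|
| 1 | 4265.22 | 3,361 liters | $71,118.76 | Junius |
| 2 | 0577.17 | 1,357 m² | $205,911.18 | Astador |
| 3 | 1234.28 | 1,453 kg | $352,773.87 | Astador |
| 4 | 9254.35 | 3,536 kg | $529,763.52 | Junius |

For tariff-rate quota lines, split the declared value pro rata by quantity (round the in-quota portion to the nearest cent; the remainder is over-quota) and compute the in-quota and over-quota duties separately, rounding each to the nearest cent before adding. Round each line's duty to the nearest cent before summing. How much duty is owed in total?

Line 1 (4265.22, Junius, 3,361 liters, $71,118.76):
Base rate for 4265.22 is $5.39/liter.
Additional duty on 4265.22 from Junius: +60.4% ad valorem. Applied ad valorem rate = 60.4%.
Duty = $71,118.76 × 60.4% + 3,361 × $5.39 = $61,071.52.
Line 2 (0577.17, Astador, 1,357 m², $205,911.18):
Base rate for 0577.17 is 12.5%.
Origin Astador is the FTA partner but 0577.17 is not on the preference list; base rate stands.
Duty = $205,911.18 × 12.5% = $25,738.90.
Line 3 (1234.28, Astador, 1,453 kg, $352,773.87):
Code 1234.28 is under a tariff-rate quota (threshold 656 kg). In-quota: 656 kg at 10%; over-quota: 797 kg at 35.5%.
Pro-rata value split: in-quota = $352,773.87 × 656/1,453 = $159,270.24; over-quota = $352,773.87 − $159,270.24 = $193,503.63.
In-quota duty = $159,270.24 × 10% = $15,927.02. Over-quota duty = $193,503.63 × 35.5% = $68,693.79.
Line duty = $15,927.02 + $68,693.79 = $84,620.81.
Line 4 (9254.35, Junius, 3,536 kg, $529,763.52):
Base rate for 9254.35 is $1.33/kg.
9254.35 has an FTA preferential rate, but origin Junius is not Astador; base rate stands.
Additional duty on 9254.35 from Junius: +30.4% ad valorem. Applied ad valorem rate = 30.4%.
Duty = $529,763.52 × 30.4% + 3,536 × $1.33 = $165,750.99.
Total = $61,071.52 + $25,738.90 + $84,620.81 + $165,750.99 = $337,182.22.

$337,182.22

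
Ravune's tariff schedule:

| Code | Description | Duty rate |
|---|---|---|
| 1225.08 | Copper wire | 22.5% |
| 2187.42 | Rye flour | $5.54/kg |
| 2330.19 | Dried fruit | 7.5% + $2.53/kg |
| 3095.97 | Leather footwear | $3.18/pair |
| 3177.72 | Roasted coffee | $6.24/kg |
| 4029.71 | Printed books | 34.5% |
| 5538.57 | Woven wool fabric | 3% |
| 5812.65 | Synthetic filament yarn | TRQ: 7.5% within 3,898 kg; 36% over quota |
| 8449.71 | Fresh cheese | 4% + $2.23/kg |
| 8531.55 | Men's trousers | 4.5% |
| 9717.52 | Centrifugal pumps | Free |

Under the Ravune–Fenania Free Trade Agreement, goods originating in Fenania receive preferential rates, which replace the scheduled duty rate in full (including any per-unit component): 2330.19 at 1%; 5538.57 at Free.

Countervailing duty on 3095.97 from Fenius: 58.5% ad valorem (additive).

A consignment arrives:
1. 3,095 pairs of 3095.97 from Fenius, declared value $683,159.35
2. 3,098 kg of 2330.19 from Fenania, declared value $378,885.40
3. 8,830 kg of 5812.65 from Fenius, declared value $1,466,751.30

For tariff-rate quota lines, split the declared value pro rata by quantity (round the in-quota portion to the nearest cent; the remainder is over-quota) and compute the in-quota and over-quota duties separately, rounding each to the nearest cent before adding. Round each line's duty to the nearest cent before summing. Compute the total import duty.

Line 1 (3095.97, Fenius, 3,095 pairs, $683,159.35):
Base rate for 3095.97 is $3.18/pair.
Additional duty on 3095.97 from Fenius: +58.5% ad valorem. Applied ad valorem rate = 58.5%.
Duty = $683,159.35 × 58.5% + 3,095 × $3.18 = $409,490.32.
Line 2 (2330.19, Fenania, 3,098 kg, $378,885.40):
Base rate for 2330.19 is 7.5% + $2.53/kg.
Origin Fenania qualifies under the Ravune–Fenania agreement and 2330.19 is covered: preferential rate 1% applies instead.
Duty = $378,885.40 × 1% = $3,788.85.
Line 3 (5812.65, Fenius, 8,830 kg, $1,466,751.30):
Code 5812.65 is under a tariff-rate quota (threshold 3,898 kg). In-quota: 3,898 kg at 7.5%; over-quota: 4,932 kg at 36%.
Pro-rata value split: in-quota = $1,466,751.30 × 3,898/8,830 = $647,496.78; over-quota = $1,466,751.30 − $647,496.78 = $819,254.52.
In-quota duty = $647,496.78 × 7.5% = $48,562.26. Over-quota duty = $819,254.52 × 36% = $294,931.63.
Line duty = $48,562.26 + $294,931.63 = $343,493.89.
Total = $409,490.32 + $3,788.85 + $343,493.89 = $756,773.06.

$756,773.06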